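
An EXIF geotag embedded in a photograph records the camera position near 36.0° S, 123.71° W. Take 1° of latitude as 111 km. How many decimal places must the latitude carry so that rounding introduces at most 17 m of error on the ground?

4

One degree of latitude covers 111000 m.
N decimal places → at most half a unit in the last place, 0.5 × 10⁻ᴺ° = 111000/2 × 10⁻ᴺ m.
Need 0.5 × 111000 × 10⁻ᴺ ≤ 17 → 10⁻ᴺ ≤ 3.063e-04, so N ≥ 3.51.
So 4 decimal places suffice (5.55 m); 3 would allow up to 55.5 m.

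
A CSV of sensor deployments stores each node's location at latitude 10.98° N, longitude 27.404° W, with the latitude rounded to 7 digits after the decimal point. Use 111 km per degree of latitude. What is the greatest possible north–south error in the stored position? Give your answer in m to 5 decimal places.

0.00555 m

Rounding to 7 decimal places leaves the latitude within ±5e-08° of the true value.
North–south distance: 5e-08° × 111000 m/° = 0.00555 m.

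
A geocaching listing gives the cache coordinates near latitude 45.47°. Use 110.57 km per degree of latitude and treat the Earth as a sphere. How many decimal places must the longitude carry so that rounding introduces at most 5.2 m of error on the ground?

At 45.47° one degree of longitude covers 110570 × cos 45.47° ≈ 110570 × 0.7013 ≈ 77540.8 m.
N decimal places → at most half a unit in the last place, 0.5 × 10⁻ᴺ° = 77540.8/2 × 10⁻ᴺ m.
Need 0.5 × 77540.8 × 10⁻ᴺ ≤ 5.2 → 10⁻ᴺ ≤ 1.341e-04, so N ≥ 3.87.
N = 3 would give 38.8 m (too coarse); N = 4 gives 3.88 m ≤ 5.2 m.

4 decimal places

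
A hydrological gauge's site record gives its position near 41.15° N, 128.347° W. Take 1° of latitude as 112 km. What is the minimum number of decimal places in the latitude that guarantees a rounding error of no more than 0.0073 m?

One degree of latitude covers 112000 m.
With N decimal places the half-ulp bound is 0.5·10⁻ᴺ°, or 0.5·10⁻ᴺ × 112000 m on the ground.
Need 0.5 × 112000 × 10⁻ᴺ ≤ 0.0073 → 10⁻ᴺ ≤ 1.304e-07, so N ≥ 6.88.
At 6 places the error can reach 0.056 m, but 7 places keeps it to 0.0056 m.

7 decimal places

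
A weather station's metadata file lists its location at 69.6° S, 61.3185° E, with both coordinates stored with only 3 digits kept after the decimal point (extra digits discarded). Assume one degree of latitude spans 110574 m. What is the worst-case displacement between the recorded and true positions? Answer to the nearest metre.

117 metres

Truncating at 3 decimal places can drop up to a full unit in the last place, so each coordinate may be off by as much as 0.001°.
North–south component: 0.001° × 110574 = 110.574 m.
East–west component at 69.6°: 0.001° × 110574 × cos 69.6° ≈ 0.001 × 38543 ≈ 38.543 m.
Combining orthogonally: (110.574² + 38.543²)^½ ≈ 117.099 m.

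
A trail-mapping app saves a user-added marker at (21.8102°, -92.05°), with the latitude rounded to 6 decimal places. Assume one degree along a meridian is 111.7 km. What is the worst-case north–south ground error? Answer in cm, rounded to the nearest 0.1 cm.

Rounding to 6 decimal places leaves the latitude within ±5e-07° of the true value.
So the N–S error is at most 5e-07 × 111700 = 0.05585 m.
That is 0.05585 m = 5.585 cm.

5.6 cm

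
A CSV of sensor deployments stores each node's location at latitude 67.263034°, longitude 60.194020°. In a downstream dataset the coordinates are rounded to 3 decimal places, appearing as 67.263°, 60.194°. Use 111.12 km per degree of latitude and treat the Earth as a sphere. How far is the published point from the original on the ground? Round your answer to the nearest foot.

Δlat = 67.263034 − 67.263 = +0.000034°; Δlon = 60.194020 − 60.194 = +0.000020°.
N–S: 0.000034° × 111120 m/° = 3.77808 m.
East–west at this latitude: 0.000020° × 111120 × cos 67.263° ≈ 0.000020 × 42948.1 = 0.858961 m.
Hypotenuse of the two orthogonal shifts: √(3.77808² + 0.858961²) = 3.87449 m.
Converting: 3.87449 m × 3.2808 ft/m ≈ 12.712 ft.

13 feet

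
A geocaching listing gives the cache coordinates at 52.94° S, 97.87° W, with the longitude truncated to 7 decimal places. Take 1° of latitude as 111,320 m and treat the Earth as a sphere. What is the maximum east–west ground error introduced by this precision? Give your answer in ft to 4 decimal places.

Truncating at 7 decimal places can drop up to a full unit in the last place, so the longitude may be off by as much as 1e-07°.
One degree of longitude at 52.94° is 111320 × cos 52.94° ≈ 111320 × 0.6027 = 67087.1 m.
So at most 1e-07° × 67087.1 ≈ 0.00670871 m east–west.
In feet: 0.00670871 m ÷ 0.3048 ≈ 0.02201 ft.

0.0220 ft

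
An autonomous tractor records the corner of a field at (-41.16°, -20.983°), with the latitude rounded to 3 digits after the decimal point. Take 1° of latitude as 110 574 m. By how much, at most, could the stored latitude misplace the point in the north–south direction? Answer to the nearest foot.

Rounding to 3 decimal places leaves the latitude within ±0.0005° of the true value.
North–south distance: 0.0005° × 110574 m/° = 55.287 m.
Converting: 55.287 m × 3.2808 ft/m ≈ 181.39 ft.

181 feet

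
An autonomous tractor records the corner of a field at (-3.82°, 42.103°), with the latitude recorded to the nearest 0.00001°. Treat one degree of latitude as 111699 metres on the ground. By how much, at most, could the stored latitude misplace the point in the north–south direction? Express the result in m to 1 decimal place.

0.6 m

Rounding to 5 decimal places leaves the latitude within ±5e-06° of the true value.
North–south distance: 5e-06° × 111699 m/° = 0.558495 m.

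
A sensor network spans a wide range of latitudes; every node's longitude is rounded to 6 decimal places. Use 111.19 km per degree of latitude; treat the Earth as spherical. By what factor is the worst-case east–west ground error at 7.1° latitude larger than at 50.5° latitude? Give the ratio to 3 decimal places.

Rounding to 6 decimal places leaves the longitude within ±5e-07° of the true value.
At 7.1°: 5e-07° × 111190 × cos 7.1° = 5e-07 × 111190 × 0.9923 ≈ 0.055169 m.
Error at 50.5° = 5e-07° × 111190 × cos 50.5° ≈ 0.055595 × 0.6361 = 0.035363 m.
The ratio reduces to cos 7.1° / cos 50.5° = 0.9923/0.6361 ≈ 1.5601.

1.560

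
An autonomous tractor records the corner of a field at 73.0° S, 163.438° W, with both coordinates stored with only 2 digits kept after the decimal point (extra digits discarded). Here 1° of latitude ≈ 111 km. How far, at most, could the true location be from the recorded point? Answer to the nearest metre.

1156 metres

Truncating at 2 decimal places can drop up to a full unit in the last place, so each coordinate may be off by as much as 0.01°.
Latitude error → 0.01 × 111000 = 1110 m along the meridian.
Longitude error → 0.01 × 111000 × cos 73° = 0.01 × 111000 × 0.2924 ≈ 324.533 m.
Combining orthogonally: (1110² + 324.533²)^½ ≈ 1156.47 m.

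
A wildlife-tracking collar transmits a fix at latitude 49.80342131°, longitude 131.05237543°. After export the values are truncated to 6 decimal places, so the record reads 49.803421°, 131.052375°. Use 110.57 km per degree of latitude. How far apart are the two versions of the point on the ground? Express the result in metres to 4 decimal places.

0.0460 metres

The latitude changed by +0.00000031° and the longitude by +0.00000043°.
North–south shift: 0.00000031 × 110570 = 0.0342767 m.
East–west at this latitude: 0.00000043° × 110570 × cos 49.8034° ≈ 0.00000043 × 71363.2 = 0.0306862 m.
Combined displacement = (0.0342767² + 0.0306862²)^½ ≈ 0.0460058 m.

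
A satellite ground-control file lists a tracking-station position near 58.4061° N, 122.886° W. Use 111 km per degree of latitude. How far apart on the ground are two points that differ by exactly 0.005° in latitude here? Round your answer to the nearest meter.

Along a meridian 0.005° is 0.005 × 111000 = 555 m.

555 meters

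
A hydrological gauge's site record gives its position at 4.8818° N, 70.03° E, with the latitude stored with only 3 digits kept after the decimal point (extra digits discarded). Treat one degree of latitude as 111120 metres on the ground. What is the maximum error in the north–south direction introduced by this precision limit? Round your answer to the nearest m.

Truncating at 3 decimal places can drop up to a full unit in the last place, so the latitude may be off by as much as 0.001°.
North–south distance: 0.001° × 111120 m/° = 111.12 m.

111 m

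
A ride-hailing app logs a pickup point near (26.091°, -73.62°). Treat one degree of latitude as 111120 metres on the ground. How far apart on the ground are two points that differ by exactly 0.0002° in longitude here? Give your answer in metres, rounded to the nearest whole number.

20 metres

0.0002° of longitude at 26.091° is 0.0002 × 111120 × cos 26.091° ≈ 0.0002 × 99796.5 = 19.9593 m.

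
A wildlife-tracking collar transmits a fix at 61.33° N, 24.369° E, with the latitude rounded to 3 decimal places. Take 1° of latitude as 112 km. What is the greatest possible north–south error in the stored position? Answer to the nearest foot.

184 feet

Rounding to 3 decimal places leaves the latitude within ±0.0005° of the true value.
Along the meridian that is 0.0005° × 112000 m/° = 56 m.
In feet: 56 m ÷ 0.3048 ≈ 183.73 ft.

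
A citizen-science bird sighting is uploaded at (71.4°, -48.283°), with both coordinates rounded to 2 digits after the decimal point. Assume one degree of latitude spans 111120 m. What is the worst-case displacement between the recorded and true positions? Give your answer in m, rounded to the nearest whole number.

583 m

Rounding to 2 decimal places leaves each coordinate within ±0.005° of the true value.
Latitude error → 0.005 × 111120 = 555.6 m along the meridian.
Longitude error → 0.005 × 111120 × cos 71.4° = 0.005 × 111120 × 0.3190 ≈ 177.214 m.
Worst case both components are at the extreme and orthogonal: √(555.6² + 177.214²) ≈ 583.178 m.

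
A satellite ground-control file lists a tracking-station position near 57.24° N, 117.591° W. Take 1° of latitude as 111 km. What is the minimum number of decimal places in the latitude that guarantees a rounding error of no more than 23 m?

One degree of latitude covers 111000 m.
Rounding to N decimal places gives at most 0.5 × 10⁻ᴺ degrees of error, i.e. 0.5 × 10⁻ᴺ × 111000 m.
Need 0.5 × 111000 × 10⁻ᴺ ≤ 23 → 10⁻ᴺ ≤ 4.144e-04, so N ≥ 3.38.
At 3 places the error can reach 55.5 m, but 4 places keeps it to 5.55 m.

4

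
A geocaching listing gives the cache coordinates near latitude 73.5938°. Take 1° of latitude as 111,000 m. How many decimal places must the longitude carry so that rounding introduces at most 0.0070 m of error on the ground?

7 decimal places

At 73.5938° one degree of longitude covers 111000 × cos 73.5938° ≈ 111000 × 0.2824 ≈ 31351.4 m.
N decimal places → at most half a unit in the last place, 0.5 × 10⁻ᴺ° = 31351.4/2 × 10⁻ᴺ m.
Need 0.5 × 31351.4 × 10⁻ᴺ ≤ 0.0070 → 10⁻ᴺ ≤ 4.466e-07, so N ≥ 6.35.
N = 6 would give 0.0157 m (too coarse); N = 7 gives 0.00157 m ≤ 0.0070 m.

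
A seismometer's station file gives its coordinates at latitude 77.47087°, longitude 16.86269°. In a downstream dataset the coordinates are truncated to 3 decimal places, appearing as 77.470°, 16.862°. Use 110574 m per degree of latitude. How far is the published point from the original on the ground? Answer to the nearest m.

98 m

The latitude changed by +0.00087° and the longitude by +0.00069°.
N–S: 0.00087° × 110574 m/° = 96.1994 m.
East–west at this latitude: 0.00069° × 110574 × cos 77.47° ≈ 0.00069 × 23989.1 = 16.5525 m.
Combined displacement = (96.1994² + 16.5525²)^½ ≈ 97.613 m.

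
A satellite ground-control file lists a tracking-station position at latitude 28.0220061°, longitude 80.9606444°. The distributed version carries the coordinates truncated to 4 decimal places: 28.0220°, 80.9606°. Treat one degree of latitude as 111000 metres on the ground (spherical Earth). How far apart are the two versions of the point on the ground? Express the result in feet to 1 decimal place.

14.4 feet

The latitude changed by +0.0000061° and the longitude by +0.0000444°.
North–south shift: 0.0000061 × 111000 = 0.6771 m.
E–W at 28.022°: 0.0000444° × 111000 × cos 28.022° = 0.0000444 × 111000 × 0.8828 ≈ 4.35063 m.
Hypotenuse of the two orthogonal shifts: √(0.6771² + 4.35063²) = 4.403 m.
In feet: 4.403 m ÷ 0.3048 ≈ 14.446 ft.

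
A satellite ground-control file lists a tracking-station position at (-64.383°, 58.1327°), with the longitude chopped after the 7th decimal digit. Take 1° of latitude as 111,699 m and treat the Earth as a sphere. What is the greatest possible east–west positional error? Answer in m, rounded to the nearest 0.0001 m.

0.0048 m

Truncating at 7 decimal places can drop up to a full unit in the last place, so the longitude may be off by as much as 1e-07°.
One degree of longitude at 64.383° is 111699 × cos 64.383° ≈ 111699 × 0.4324 = 48293.4 m.
So at most 1e-07° × 48293.4 ≈ 0.00482934 m east–west.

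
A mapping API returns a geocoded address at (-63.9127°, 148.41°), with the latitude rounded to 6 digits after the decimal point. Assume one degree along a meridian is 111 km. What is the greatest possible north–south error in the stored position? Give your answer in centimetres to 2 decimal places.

Rounding to 6 decimal places leaves the latitude within ±5e-07° of the true value.
Along the meridian that is 5e-07° × 111000 m/° = 0.0555 m.
That is 0.0555 m = 5.55 cm.

5.55 centimetres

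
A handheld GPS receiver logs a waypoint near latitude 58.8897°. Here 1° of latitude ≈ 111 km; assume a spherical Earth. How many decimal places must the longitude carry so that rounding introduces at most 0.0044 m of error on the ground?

At 58.8897° one degree of longitude covers 111000 × cos 58.8897° ≈ 111000 × 0.5167 ≈ 57352.3 m.
Rounding to N decimal places gives at most 0.5 × 10⁻ᴺ degrees of error, i.e. 0.5 × 10⁻ᴺ × 57352.3 m.
Setting 28676.1 × 10⁻ᴺ ≤ 0.0044 gives 10ᴺ ≥ 6.517e+06, i.e. N ≥ 6.81.
At 6 places the error can reach 0.0287 m, but 7 places keeps it to 0.00287 m.

7 decimal places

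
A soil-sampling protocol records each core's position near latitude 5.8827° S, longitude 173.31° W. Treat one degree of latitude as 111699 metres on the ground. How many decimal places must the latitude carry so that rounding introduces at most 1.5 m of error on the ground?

5 decimal places

One degree of latitude covers 111699 m.
Rounding to N decimal places gives at most 0.5 × 10⁻ᴺ degrees of error, i.e. 0.5 × 10⁻ᴺ × 111699 m.
Setting 55849.5 × 10⁻ᴺ ≤ 1.5 gives 10ᴺ ≥ 3.723e+04, i.e. N ≥ 4.57.
N = 4 would give 5.58 m (too coarse); N = 5 gives 0.558 m ≤ 1.5 m.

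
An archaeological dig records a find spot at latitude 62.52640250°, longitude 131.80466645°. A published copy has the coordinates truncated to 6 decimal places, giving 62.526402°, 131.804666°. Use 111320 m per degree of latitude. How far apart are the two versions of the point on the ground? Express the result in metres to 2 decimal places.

0.06 metres

Δlat = 62.52640250 − 62.526402 = +0.00000050°; Δlon = 131.80466645 − 131.804666 = +0.00000045°.
North–south shift: 0.00000050 × 111320 = 0.05566 m.
E–W at 62.5264°: 0.00000045° × 111320 × cos 62.5264° = 0.00000045 × 111320 × 0.4613 ≈ 0.0231104 m.
Combined displacement = (0.05566² + 0.0231104²)^½ ≈ 0.0602671 m.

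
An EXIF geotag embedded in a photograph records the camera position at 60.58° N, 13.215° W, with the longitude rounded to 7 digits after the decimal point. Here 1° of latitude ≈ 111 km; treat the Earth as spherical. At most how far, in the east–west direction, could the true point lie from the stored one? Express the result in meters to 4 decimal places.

0.0027 meters

Rounding to 7 decimal places leaves the longitude within ±5e-08° of the true value.
At latitude 60.58° a degree of longitude spans 111000 m × cos 60.58° = 111000 × 0.4912 ≈ 54524.1 m.
So at most 5e-08° × 54524.1 ≈ 0.0027262 m east–west.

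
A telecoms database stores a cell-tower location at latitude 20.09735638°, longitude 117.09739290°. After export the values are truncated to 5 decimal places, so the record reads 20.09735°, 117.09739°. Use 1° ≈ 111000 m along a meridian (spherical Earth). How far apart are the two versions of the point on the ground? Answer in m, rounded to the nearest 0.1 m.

0.8 m

Δlat = 20.09735638 − 20.09735 = +0.00000638°; Δlon = 117.09739290 − 117.09739 = +0.00000290°.
N–S: 0.00000638° × 111000 m/° = 0.70818 m.
East–west at this latitude: 0.00000290° × 111000 × cos 20.0973° ≈ 0.00000290 × 104241 = 0.3023 m.
Distance: √(0.70818² + 0.3023²) ≈ 0.770003 m.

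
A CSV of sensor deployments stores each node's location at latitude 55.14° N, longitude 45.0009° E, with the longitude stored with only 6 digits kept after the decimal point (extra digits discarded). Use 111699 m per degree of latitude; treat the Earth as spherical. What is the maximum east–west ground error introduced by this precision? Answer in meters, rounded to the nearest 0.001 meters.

0.064 meters

Truncating at 6 decimal places can drop up to a full unit in the last place, so the longitude may be off by as much as 1e-06°.
At latitude 55.14° a degree of longitude spans 111699 m × cos 55.14° = 111699 × 0.5716 ≈ 63844.2 m.
East–west error: 1e-06° × 63844.2 m/° ≈ 0.0638442 m.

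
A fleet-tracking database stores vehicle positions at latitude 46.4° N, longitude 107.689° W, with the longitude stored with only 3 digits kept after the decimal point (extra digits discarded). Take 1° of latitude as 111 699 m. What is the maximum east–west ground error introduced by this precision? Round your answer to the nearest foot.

Truncating at 3 decimal places can drop up to a full unit in the last place, so the longitude may be off by as much as 0.001°.
One degree of longitude at 46.4° is 111699 × cos 46.4° ≈ 111699 × 0.6896 = 77029.8 m.
Maximum E–W displacement: 0.001 × 77029.8 = 77.0298 m.
In feet: 77.0298 m ÷ 0.3048 ≈ 252.72 ft.

253 feet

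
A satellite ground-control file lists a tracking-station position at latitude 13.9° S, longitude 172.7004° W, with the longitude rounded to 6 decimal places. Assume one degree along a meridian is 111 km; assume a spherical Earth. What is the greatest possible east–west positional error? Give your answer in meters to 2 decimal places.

0.05 meters

Rounding to 6 decimal places leaves the longitude within ±5e-07° of the true value.
One degree of longitude at 13.9° is 111000 × cos 13.9° ≈ 111000 × 0.9707 = 107750 m.
Maximum E–W displacement: 5e-07 × 107750 = 0.0538748 m.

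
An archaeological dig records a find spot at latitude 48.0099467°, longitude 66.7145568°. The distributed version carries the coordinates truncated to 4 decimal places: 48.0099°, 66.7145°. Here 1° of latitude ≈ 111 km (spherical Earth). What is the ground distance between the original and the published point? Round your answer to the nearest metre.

Δlat = 48.0099467 − 48.0099 = +0.0000467°; Δlon = 66.7145568 − 66.7145 = +0.0000568°.
North–south shift: 0.0000467 × 111000 = 5.1837 m.
East–west at this latitude: 0.0000568° × 111000 × cos 48.0099° ≈ 0.0000568 × 74259.2 = 4.21793 m.
Hypotenuse of the two orthogonal shifts: √(5.1837² + 4.21793²) = 6.68294 m.

7 metres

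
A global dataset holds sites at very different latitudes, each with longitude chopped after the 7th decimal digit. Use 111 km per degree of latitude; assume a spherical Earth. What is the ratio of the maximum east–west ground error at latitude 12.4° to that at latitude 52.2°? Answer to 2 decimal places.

Truncating at 7 decimal places can drop up to a full unit in the last place, so the longitude may be off by as much as 1e-07°.
Error at 12.4° = 1e-07° × 111000 × cos 12.4° ≈ 0.0111 × 0.9767 = 0.010841 m.
At 52.2°: 1e-07° × 111000 × cos 52.2° = 1e-07 × 111000 × 0.6129 ≈ 0.0068033 m.
Ratio: 0.010841 / 0.0068033 = cos 12.4° / cos 52.2° ≈ 1.5935.

1.59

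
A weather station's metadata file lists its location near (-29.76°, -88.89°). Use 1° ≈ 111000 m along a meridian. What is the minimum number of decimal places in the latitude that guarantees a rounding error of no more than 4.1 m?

One degree of latitude covers 111000 m.
N decimal places → at most half a unit in the last place, 0.5 × 10⁻ᴺ° = 111000/2 × 10⁻ᴺ m.
Need 0.5 × 111000 × 10⁻ᴺ ≤ 4.1 → 10⁻ᴺ ≤ 7.387e-05, so N ≥ 4.13.
N = 4 would give 5.55 m (too coarse); N = 5 gives 0.555 m ≤ 4.1 m.

5 decimal places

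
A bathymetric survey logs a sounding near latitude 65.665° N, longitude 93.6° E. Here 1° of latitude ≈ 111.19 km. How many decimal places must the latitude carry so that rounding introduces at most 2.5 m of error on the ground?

5 decimal places

One degree of latitude covers 111190 m.
Rounding to N decimal places gives at most 0.5 × 10⁻ᴺ degrees of error, i.e. 0.5 × 10⁻ᴺ × 111190 m.
Setting 55595 × 10⁻ᴺ ≤ 2.5 gives 10ᴺ ≥ 2.224e+04, i.e. N ≥ 4.35.
At 4 places the error can reach 5.56 m, but 5 places keeps it to 0.556 m.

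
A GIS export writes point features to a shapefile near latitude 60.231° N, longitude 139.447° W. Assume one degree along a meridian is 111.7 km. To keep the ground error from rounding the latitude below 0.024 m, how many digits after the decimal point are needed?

One degree of latitude covers 111700 m.
N decimal places → at most half a unit in the last place, 0.5 × 10⁻ᴺ° = 111700/2 × 10⁻ᴺ m.
Setting 55850 × 10⁻ᴺ ≤ 0.024 gives 10ᴺ ≥ 2.327e+06, i.e. N ≥ 6.37.
N = 6 would give 0.0558 m (too coarse); N = 7 gives 0.00558 m ≤ 0.024 m.

7 decimal places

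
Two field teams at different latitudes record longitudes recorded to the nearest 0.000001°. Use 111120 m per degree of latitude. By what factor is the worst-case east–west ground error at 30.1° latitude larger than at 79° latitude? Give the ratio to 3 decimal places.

4.534

Rounding to 6 decimal places leaves the longitude within ±5e-07° of the true value.
Error at 30.1° = 5e-07° × 111120 × cos 30.1° ≈ 0.05556 × 0.8652 = 0.048068 m.
Error at 79° = 5e-07° × 111120 × cos 79° ≈ 0.05556 × 0.1908 = 0.010601 m.
The ratio reduces to cos 30.1° / cos 79° = 0.8652/0.1908 ≈ 4.5341.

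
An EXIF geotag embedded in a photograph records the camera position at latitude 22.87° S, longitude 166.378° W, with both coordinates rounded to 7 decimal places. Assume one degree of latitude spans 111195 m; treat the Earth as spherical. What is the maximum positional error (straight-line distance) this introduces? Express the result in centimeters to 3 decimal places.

0.756 centimeters

Rounding to 7 decimal places leaves each coordinate within ±5e-08° of the true value.
Latitude error → 5e-08 × 111195 = 0.00555975 m along the meridian.
East–west component at 22.87°: 5e-08° × 111195 × cos 22.87° ≈ 5e-08 × 102454 ≈ 0.00512269 m.
The two errors are perpendicular, so the maximum displacement is √(0.00555975² + 0.00512269²) ≈ 0.00755995 m.
That is 0.00755995 m = 0.75599 cm.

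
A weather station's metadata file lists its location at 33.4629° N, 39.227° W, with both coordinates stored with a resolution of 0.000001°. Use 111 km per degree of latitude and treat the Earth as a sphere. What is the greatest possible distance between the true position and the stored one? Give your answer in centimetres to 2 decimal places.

7.23 centimetres

With a 0.000001° grid the true value lies within half a step, ±0.000001°/2 = ±5e-07°, of the stored one.
Latitude error → 5e-07 × 111000 = 0.0555 m along the meridian.
Longitude error → 5e-07 × 111000 × cos 33.4629° = 5e-07 × 111000 × 0.8342 ≈ 0.0463005 m.
Worst case both components are at the extreme and orthogonal: √(0.0555² + 0.0463005²) ≈ 0.0722771 m.
That is 0.0722771 m = 7.2277 cm.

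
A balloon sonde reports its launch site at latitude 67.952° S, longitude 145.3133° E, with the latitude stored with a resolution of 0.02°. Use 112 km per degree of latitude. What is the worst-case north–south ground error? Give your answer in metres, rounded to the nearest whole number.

1120 metres

With a 0.02° grid the true value lies within half a step, ±0.02°/2 = ±0.01°, of the stored one.
North–south distance: 0.01° × 112000 m/° = 1120 m.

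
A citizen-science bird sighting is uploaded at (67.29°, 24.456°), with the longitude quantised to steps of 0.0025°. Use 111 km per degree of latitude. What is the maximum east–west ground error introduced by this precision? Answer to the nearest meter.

54 meters

With a 0.0025° grid the true value lies within half a step, ±0.0025°/2 = ±0.00125°, of the stored one.
Parallels shrink by cos φ, so at 67.29° a degree of longitude is 111000 × 0.3861 ≈ 42853.4 m.
Maximum E–W displacement: 0.00125 × 42853.4 = 53.5668 m.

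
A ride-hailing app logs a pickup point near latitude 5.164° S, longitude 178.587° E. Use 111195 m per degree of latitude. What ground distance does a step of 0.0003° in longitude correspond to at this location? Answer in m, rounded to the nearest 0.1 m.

33.2 m

0.0003° of longitude at 5.164° is 0.0003 × 111195 × cos 5.164° ≈ 0.0003 × 110744 = 33.2231 m.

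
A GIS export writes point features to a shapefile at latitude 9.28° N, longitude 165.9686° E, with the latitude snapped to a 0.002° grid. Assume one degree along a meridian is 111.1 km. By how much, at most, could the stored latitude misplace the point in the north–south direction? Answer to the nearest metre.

111 metres

With a 0.002° grid the true value lies within half a step, ±0.002°/2 = ±0.001°, of the stored one.
Along the meridian that is 0.001° × 111100 m/° = 111.1 m.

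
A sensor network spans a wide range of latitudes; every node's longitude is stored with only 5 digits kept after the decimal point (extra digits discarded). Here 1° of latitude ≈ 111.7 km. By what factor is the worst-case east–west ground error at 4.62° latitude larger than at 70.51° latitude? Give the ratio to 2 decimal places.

2.99

Truncating at 5 decimal places can drop up to a full unit in the last place, so the longitude may be off by as much as 1e-05°.
At 4.62°: 1e-05° × 111700 × cos 4.62° = 1e-05 × 111700 × 0.9968 ≈ 1.1134 m.
At 70.51°: 1e-05° × 111700 × cos 70.51° = 1e-05 × 111700 × 0.3336 ≈ 0.37268 m.
Ratio: 1.1134 / 0.37268 = cos 4.62° / cos 70.51° ≈ 2.9875.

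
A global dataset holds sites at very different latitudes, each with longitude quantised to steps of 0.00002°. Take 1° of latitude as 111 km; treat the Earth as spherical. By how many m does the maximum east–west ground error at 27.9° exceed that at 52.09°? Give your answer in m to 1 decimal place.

0.3 m

With a 0.00002° grid the true value lies within half a step, ±0.00002°/2 = ±1e-05°, of the stored one.
Error at 27.9° = 1e-05° × 111000 × cos 27.9° ≈ 1.11 × 0.8838 = 0.98098 m.
At 52.09°: 1e-05° × 111000 × cos 52.09° = 1e-05 × 111000 × 0.6144 ≈ 0.68201 m.
So the lower-latitude error exceeds the higher by 0.98098 − 0.68201 = 0.29897 m.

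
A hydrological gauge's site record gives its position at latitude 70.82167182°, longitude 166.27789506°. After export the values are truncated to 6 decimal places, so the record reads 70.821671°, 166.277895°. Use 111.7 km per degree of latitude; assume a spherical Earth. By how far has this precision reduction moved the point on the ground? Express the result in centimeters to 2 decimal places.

9.16 centimeters

The latitude changed by +0.00000082° and the longitude by +0.00000006°.
N–S: 0.00000082° × 111700 m/° = 0.091594 m.
E–W at 70.8217°: 0.00000006° × 111700 × cos 70.8217° = 0.00000006 × 111700 × 0.3285 ≈ 0.00220167 m.
Combined displacement = (0.091594² + 0.00220167²)^½ ≈ 0.0916205 m.
That is 0.0916205 m = 9.162 cm.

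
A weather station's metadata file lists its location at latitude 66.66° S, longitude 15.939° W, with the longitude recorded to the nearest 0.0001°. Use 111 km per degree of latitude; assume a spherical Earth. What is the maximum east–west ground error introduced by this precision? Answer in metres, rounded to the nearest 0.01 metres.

Rounding to 4 decimal places leaves the longitude within ±5e-05° of the true value.
One degree of longitude at 66.66° is 111000 × cos 66.66° ≈ 111000 × 0.3962 = 43976.7 m.
East–west error: 5e-05° × 43976.7 m/° ≈ 2.19884 m.

2.20 metres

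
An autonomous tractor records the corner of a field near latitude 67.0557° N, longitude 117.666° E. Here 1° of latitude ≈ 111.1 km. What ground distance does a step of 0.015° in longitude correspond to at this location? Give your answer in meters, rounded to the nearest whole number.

650 meters

At 67.0557° a degree of longitude is 111100 × cos 67.0557° ≈ 43310.8 m, so 0.015° corresponds to 649.662 m.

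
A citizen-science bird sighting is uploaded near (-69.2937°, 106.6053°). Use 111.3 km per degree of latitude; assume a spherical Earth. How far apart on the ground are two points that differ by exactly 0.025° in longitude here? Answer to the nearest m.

0.025° of longitude at 69.2937° is 0.025 × 111300 × cos 69.2937° ≈ 0.025 × 39353.2 = 983.83 m.

984 m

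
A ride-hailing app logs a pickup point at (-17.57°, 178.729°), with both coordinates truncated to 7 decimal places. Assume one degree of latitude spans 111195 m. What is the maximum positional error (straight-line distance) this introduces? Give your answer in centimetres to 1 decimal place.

Truncating at 7 decimal places can drop up to a full unit in the last place, so each coordinate may be off by as much as 1e-07°.
North–south component: 1e-07° × 111195 = 0.0111195 m.
East–west component at 17.57°: 1e-07° × 111195 × cos 17.57° ≈ 1e-07 × 106008 ≈ 0.0106008 m.
Combining orthogonally: (0.0111195² + 0.0106008²)^½ ≈ 0.0153629 m.
That is 0.0153629 m = 1.5363 cm.

1.5 centimetres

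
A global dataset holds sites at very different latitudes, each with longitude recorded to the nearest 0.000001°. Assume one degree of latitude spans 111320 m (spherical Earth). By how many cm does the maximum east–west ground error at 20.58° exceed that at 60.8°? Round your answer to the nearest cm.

Rounding to 6 decimal places leaves the longitude within ±5e-07° of the true value.
At 20.58°: 5e-07° × 111320 × cos 20.58° = 5e-07 × 111320 × 0.9362 ≈ 0.052108 m.
At 60.8°: 5e-07° × 111320 × cos 60.8° = 5e-07 × 111320 × 0.4879 ≈ 0.027154 m.
Difference: 0.052108 − 0.027154 = 0.024954 m.
That is 0.0249536 m = 2.4954 cm.

2 cm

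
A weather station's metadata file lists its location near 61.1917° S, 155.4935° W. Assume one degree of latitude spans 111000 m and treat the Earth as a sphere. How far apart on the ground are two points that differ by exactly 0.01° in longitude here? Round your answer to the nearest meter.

535 meters

0.01° of longitude at 61.1917° is 0.01 × 111000 × cos 61.1917° ≈ 0.01 × 53488.7 = 534.887 m.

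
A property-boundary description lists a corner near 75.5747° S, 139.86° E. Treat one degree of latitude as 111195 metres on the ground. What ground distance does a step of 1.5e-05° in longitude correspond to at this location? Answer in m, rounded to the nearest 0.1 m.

0.4 m

1.5e-05° of longitude at 75.5747° is 1.5e-05 × 111195 × cos 75.5747° ≈ 1.5e-05 × 27700.6 = 0.415509 m.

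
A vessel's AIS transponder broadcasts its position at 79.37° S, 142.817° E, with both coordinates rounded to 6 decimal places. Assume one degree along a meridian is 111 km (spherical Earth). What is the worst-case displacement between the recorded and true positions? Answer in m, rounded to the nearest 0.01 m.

Rounding to 6 decimal places leaves each coordinate within ±5e-07° of the true value.
North–south component: 5e-07° × 111000 = 0.0555 m.
East–west component at 79.37°: 5e-07° × 111000 × cos 79.37° ≈ 5e-07 × 20475.7 ≈ 0.0102379 m.
Worst case both components are at the extreme and orthogonal: √(0.0555² + 0.0102379²) ≈ 0.0564364 m.

0.06 m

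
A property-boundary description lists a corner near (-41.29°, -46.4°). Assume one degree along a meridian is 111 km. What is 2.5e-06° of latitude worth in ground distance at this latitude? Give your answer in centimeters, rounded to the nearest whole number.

28 centimeters

Along a meridian 2.5e-06° is 2.5e-06 × 111000 = 0.2775 m.
That is 0.2775 m = 27.75 cm.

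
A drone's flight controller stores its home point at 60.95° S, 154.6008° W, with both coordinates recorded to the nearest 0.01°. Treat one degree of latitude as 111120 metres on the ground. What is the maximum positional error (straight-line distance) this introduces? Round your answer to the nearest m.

618 m

Rounding to 2 decimal places leaves each coordinate within ±0.005° of the true value.
North–south component: 0.005° × 111120 = 555.6 m.
Longitude error → 0.005 × 111120 × cos 60.95° = 0.005 × 111120 × 0.4856 ≈ 269.784 m.
Worst case both components are at the extreme and orthogonal: √(555.6² + 269.784²) ≈ 617.637 m.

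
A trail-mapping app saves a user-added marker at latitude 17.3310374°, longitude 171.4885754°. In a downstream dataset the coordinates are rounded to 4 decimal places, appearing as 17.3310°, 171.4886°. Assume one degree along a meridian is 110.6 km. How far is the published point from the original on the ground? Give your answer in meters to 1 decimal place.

4.9 meters

The latitude changed by +0.0000374° and the longitude by -0.0000246°.
N–S: 0.0000374° × 110600 m/° = 4.13644 m.
E–W at 17.331°: -0.0000246° × 110600 × cos 17.331° = -0.0000246 × 110600 × 0.9546 ≈ -2.59724 m.
Distance: √(4.13644² + 2.59724²) ≈ 4.88424 m.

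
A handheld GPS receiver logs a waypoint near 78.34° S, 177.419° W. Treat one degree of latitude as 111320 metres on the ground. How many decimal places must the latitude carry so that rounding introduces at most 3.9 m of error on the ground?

One degree of latitude covers 111320 m.
N decimal places → at most half a unit in the last place, 0.5 × 10⁻ᴺ° = 111320/2 × 10⁻ᴺ m.
Setting 55660 × 10⁻ᴺ ≤ 3.9 gives 10ᴺ ≥ 1.427e+04, i.e. N ≥ 4.15.
N = 4 would give 5.57 m (too coarse); N = 5 gives 0.557 m ≤ 3.9 m.

5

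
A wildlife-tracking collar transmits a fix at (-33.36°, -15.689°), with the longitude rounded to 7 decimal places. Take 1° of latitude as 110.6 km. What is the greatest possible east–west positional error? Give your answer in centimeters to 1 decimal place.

Rounding to 7 decimal places leaves the longitude within ±5e-08° of the true value.
Parallels shrink by cos φ, so at 33.36° a degree of longitude is 110600 × 0.8352 ≈ 92376.7 m.
Maximum E–W displacement: 5e-08 × 92376.7 = 0.00461883 m.
That is 0.00461883 m = 0.46188 cm.

0.5 centimeters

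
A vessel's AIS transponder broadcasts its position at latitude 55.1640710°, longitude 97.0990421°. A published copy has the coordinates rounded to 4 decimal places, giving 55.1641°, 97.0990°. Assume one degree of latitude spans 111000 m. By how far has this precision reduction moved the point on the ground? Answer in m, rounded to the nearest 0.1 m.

4.2 m

The latitude changed by -0.0000290° and the longitude by +0.0000421°.
North–south shift: -0.0000290 × 111000 = -3.219 m.
East–west at this latitude: 0.0000421° × 111000 × cos 55.1641° ≈ 0.0000421 × 63406.3 = 2.66941 m.
Combined displacement = (3.219² + 2.66941²)^½ ≈ 4.18183 m.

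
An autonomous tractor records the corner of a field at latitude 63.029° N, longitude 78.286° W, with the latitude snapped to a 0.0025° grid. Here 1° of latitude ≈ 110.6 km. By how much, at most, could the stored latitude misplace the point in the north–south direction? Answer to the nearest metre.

With a 0.0025° grid the true value lies within half a step, ±0.0025°/2 = ±0.00125°, of the stored one.
So the N–S error is at most 0.00125 × 110600 = 138.25 m.

138 metres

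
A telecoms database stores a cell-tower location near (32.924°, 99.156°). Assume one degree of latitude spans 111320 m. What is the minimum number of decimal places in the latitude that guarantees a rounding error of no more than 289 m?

3

One degree of latitude covers 111320 m.
Rounding to N decimal places gives at most 0.5 × 10⁻ᴺ degrees of error, i.e. 0.5 × 10⁻ᴺ × 111320 m.
Setting 55660 × 10⁻ᴺ ≤ 289 gives 10ᴺ ≥ 192.6, i.e. N ≥ 2.28.
At 2 places the error can reach 557 m, but 3 places keeps it to 55.7 m.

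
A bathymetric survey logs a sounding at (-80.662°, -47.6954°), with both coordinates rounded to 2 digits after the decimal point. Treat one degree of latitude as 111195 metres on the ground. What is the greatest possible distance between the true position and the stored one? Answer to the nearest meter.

563 meters

Rounding to 2 decimal places leaves each coordinate within ±0.005° of the true value.
Latitude error → 0.005 × 111195 = 555.975 m along the meridian.
East–west component at 80.662°: 0.005° × 111195 × cos 80.662° ≈ 0.005 × 18042.3 ≈ 90.2116 m.
Worst case both components are at the extreme and orthogonal: √(555.975² + 90.2116²) ≈ 563.246 m.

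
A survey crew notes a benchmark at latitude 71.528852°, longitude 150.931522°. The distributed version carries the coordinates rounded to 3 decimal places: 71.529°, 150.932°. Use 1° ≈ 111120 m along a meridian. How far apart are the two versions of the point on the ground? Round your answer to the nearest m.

Δlat = 71.528852 − 71.529 = -0.000148°; Δlon = 150.931522 − 150.932 = -0.000478°.
N–S: -0.000148° × 111120 m/° = -16.4458 m.
E–W at 71.529°: -0.000478° × 111120 × cos 71.529° = -0.000478 × 111120 × 0.3168 ≈ -16.8283 m.
Distance: √(16.4458² + 16.8283²) ≈ 23.5298 m.

24 m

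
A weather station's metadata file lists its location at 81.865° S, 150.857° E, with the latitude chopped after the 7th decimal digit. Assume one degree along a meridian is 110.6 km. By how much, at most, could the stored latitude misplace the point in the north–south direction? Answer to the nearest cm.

Truncating at 7 decimal places can drop up to a full unit in the last place, so the latitude may be off by as much as 1e-07°.
Along the meridian that is 1e-07° × 110600 m/° = 0.01106 m.
That is 0.01106 m = 1.106 cm.

1 cm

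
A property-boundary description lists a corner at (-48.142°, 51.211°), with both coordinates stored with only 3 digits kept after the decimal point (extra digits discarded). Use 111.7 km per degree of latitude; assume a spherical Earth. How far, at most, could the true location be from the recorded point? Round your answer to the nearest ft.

441 ft

Truncating at 3 decimal places can drop up to a full unit in the last place, so each coordinate may be off by as much as 0.001°.
North–south component: 0.001° × 111700 = 111.7 m.
E–W at 48.142°: 0.001° × 111700 × cos 48.142° = 0.001 × 111700 × 0.6673 ≈ 74.5359 m.
The two errors are perpendicular, so the maximum displacement is √(111.7² + 74.5359²) ≈ 134.285 m.
Converting: 134.285 m × 3.2808 ft/m ≈ 440.57 ft.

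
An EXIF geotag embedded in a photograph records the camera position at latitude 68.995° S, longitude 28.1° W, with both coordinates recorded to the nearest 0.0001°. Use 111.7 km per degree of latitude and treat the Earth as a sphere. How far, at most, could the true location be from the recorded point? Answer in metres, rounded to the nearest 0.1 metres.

5.9 metres

Rounding to 4 decimal places leaves each coordinate within ±5e-05° of the true value.
North–south component: 5e-05° × 111700 = 5.585 m.
Longitude error → 5e-05 × 111700 × cos 68.995° = 5e-05 × 111700 × 0.3584 ≈ 2.00194 m.
Combining orthogonally: (5.585² + 2.00194²)^½ ≈ 5.93296 m.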